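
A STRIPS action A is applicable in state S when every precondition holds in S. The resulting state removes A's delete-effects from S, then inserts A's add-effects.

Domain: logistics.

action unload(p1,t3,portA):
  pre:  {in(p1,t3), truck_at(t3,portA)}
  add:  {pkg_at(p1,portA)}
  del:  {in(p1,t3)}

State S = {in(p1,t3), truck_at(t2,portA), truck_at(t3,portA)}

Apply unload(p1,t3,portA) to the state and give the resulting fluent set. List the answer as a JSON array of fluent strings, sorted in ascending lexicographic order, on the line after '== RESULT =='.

Compute (S \ del) ∪ add:
  pre ⊆ S: {in(p1,t3), truck_at(t3,portA)} ⊆ S  — applicable
  S \ del = {truck_at(t2,portA), truck_at(t3,portA)}
  ∪ add   = {pkg_at(p1,portA), truck_at(t2,portA), truck_at(t3,portA)}

== RESULT ==
["pkg_at(p1,portA)", "truck_at(t2,portA)", "truck_at(t3,portA)"]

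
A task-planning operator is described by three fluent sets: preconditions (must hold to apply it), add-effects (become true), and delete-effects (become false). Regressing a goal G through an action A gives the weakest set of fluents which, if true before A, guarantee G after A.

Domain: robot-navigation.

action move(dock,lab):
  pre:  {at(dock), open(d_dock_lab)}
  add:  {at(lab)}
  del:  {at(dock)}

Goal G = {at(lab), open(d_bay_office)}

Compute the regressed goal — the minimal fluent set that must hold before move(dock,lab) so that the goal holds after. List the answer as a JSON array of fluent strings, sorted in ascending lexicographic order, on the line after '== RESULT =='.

Regress:
  G ∩ del = {}  (empty — regression defined)
  G \ add = {at(lab), open(d_bay_office)} \ {at(lab)} = {open(d_bay_office)}
  ∪ pre   = {open(d_bay_office)} ∪ {at(dock), open(d_dock_lab)}
          = {at(dock), open(d_bay_office), open(d_dock_lab)}

== RESULT ==
["at(dock)", "open(d_bay_office)", "open(d_dock_lab)"]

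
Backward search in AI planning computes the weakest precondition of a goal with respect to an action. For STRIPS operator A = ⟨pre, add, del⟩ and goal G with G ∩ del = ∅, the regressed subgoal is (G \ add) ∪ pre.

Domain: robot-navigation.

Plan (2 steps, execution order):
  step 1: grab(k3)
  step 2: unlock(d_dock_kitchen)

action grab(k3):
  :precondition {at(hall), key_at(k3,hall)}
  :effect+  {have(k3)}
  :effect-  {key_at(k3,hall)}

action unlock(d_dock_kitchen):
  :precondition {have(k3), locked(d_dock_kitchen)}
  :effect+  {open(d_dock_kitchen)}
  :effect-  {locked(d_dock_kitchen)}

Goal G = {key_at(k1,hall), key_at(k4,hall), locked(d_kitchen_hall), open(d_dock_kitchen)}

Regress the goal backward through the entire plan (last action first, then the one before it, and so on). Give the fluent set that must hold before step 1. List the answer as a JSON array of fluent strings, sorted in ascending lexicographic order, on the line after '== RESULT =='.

Work backward from the goal:
  through step 2 (unlock(d_dock_kitchen)): drop {open(d_dock_kitchen)}, keep {key_at(k1,hall), key_at(k4,hall), locked(d_kitchen_hall)}, require {have(k3), locked(d_dock_kitchen)}
    → {have(k3), key_at(k1,hall), key_at(k4,hall), locked(d_dock_kitchen), locked(d_kitchen_hall)}
  through step 1 (grab(k3)): drop {have(k3)}, keep {key_at(k1,hall), key_at(k4,hall), locked(d_dock_kitchen), locked(d_kitchen_hall)}, require {at(hall), key_at(k3,hall)}
    → {at(hall), key_at(k1,hall), key_at(k3,hall), key_at(k4,hall), locked(d_dock_kitchen), locked(d_kitchen_hall)}

== RESULT ==
["at(hall)", "key_at(k1,hall)", "key_at(k3,hall)", "key_at(k4,hall)", "locked(d_dock_kitchen)", "locked(d_kitchen_hall)"]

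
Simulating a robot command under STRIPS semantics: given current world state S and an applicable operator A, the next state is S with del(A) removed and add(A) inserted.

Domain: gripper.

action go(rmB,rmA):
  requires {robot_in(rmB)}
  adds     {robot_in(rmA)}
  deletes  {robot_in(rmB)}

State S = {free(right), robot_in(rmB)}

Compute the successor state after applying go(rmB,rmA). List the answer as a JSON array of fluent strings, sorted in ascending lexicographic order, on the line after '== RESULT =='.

Progress:
  pre ⊆ S: {robot_in(rmB)} ⊆ S  — applicable
  S \ del = {free(right)}
  ∪ add   = {free(right), robot_in(rmA)}

== RESULT ==
["free(right)", "robot_in(rmA)"]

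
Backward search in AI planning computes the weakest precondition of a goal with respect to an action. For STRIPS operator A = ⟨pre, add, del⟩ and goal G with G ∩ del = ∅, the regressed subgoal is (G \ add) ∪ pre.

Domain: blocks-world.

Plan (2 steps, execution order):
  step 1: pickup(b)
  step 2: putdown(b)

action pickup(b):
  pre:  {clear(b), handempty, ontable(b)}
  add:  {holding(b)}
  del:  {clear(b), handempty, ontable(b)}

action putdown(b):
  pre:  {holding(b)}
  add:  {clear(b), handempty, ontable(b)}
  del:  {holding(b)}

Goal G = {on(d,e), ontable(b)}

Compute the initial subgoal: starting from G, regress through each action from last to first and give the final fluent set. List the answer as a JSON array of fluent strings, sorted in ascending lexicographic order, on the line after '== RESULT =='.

Work backward from the goal:
  through step 2 (putdown(b)): drop {ontable(b)}, keep {on(d,e)}, require {holding(b)}
    → {holding(b), on(d,e)}
  through step 1 (pickup(b)): drop {holding(b)}, keep {on(d,e)}, require {clear(b), handempty, ontable(b)}
    → {clear(b), handempty, on(d,e), ontable(b)}

== RESULT ==
["clear(b)", "handempty", "on(d,e)", "ontable(b)"]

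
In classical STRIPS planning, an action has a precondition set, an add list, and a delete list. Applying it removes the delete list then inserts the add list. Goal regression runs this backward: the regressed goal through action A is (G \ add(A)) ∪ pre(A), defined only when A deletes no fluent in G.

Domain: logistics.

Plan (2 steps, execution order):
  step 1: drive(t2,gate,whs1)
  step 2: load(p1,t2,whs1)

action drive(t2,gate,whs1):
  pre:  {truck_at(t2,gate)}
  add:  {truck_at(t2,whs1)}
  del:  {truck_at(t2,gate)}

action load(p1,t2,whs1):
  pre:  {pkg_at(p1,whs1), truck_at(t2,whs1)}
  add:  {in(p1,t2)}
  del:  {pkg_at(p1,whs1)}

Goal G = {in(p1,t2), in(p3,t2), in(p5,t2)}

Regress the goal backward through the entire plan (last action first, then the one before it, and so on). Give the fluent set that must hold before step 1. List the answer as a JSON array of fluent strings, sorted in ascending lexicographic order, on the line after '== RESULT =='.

Regress step by step:
  through step 2 (load(p1,t2,whs1)): drop {in(p1,t2)}, keep {in(p3,t2), in(p5,t2)}, require {pkg_at(p1,whs1), truck_at(t2,whs1)}
    → {in(p3,t2), in(p5,t2), pkg_at(p1,whs1), truck_at(t2,whs1)}
  through step 1 (drive(t2,gate,whs1)): drop {truck_at(t2,whs1)}, keep {in(p3,t2), in(p5,t2), pkg_at(p1,whs1)}, require {truck_at(t2,gate)}
    → {in(p3,t2), in(p5,t2), pkg_at(p1,whs1), truck_at(t2,gate)}

== RESULT ==
["in(p3,t2)", "in(p5,t2)", "pkg_at(p1,whs1)", "truck_at(t2,gate)"]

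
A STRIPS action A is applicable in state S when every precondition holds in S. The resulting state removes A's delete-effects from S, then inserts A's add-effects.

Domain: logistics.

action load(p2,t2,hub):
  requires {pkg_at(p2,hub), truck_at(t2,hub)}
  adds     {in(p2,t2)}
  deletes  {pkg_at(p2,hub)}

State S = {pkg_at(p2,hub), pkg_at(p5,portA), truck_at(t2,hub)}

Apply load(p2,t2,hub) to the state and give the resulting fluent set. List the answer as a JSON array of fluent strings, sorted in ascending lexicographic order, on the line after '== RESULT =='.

Compute (S \ del) ∪ add:
  pre ⊆ S: {pkg_at(p2,hub), truck_at(t2,hub)} ⊆ S  — applicable
  S \ del = {pkg_at(p5,portA), truck_at(t2,hub)}
  ∪ add   = {in(p2,t2), pkg_at(p5,portA), truck_at(t2,hub)}

== RESULT ==
["in(p2,t2)", "pkg_at(p5,portA)", "truck_at(t2,hub)"]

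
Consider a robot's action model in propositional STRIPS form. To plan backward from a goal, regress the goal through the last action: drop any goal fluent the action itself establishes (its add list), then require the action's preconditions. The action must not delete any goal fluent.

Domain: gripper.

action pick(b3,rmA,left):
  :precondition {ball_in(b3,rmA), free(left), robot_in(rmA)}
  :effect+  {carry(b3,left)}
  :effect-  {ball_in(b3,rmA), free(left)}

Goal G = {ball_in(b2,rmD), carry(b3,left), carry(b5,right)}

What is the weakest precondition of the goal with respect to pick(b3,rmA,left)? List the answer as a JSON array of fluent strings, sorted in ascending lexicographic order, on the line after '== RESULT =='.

Compute (G \ add) ∪ pre:
  G ∩ del = {}  (empty — regression defined)
  G \ add = {ball_in(b2,rmD), carry(b3,left), carry(b5,right)} \ {carry(b3,left)} = {ball_in(b2,rmD), carry(b5,right)}
  ∪ pre   = {ball_in(b2,rmD), carry(b5,right)} ∪ {ball_in(b3,rmA), free(left), robot_in(rmA)}
          = {ball_in(b2,rmD), ball_in(b3,rmA), carry(b5,right), free(left), robot_in(rmA)}

== RESULT ==
["ball_in(b2,rmD)", "ball_in(b3,rmA)", "carry(b5,right)", "free(left)", "robot_in(rmA)"]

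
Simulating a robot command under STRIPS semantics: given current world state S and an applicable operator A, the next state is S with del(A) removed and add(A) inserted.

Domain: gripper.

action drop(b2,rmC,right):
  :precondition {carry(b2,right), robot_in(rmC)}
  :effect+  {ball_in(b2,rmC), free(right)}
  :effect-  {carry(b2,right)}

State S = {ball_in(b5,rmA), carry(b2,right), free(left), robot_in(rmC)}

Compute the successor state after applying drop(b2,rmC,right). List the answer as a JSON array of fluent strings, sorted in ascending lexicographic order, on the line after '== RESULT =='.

Compute (S \ del) ∪ add:
  pre ⊆ S: {carry(b2,right), robot_in(rmC)} ⊆ S  — applicable
  S \ del = {ball_in(b5,rmA), free(left), robot_in(rmC)}
  ∪ add   = {ball_in(b2,rmC), ball_in(b5,rmA), free(left), free(right), robot_in(rmC)}

== RESULT ==
["ball_in(b2,rmC)", "ball_in(b5,rmA)", "free(left)", "free(right)", "robot_in(rmC)"]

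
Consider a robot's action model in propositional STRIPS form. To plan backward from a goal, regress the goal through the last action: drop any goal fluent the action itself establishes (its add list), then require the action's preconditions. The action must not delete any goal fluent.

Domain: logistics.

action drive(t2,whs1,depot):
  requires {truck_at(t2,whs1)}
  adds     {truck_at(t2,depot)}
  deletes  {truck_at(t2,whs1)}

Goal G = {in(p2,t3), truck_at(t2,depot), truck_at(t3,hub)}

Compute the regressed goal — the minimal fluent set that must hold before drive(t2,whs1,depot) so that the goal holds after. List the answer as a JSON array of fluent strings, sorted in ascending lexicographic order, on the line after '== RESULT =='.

Regress:
  G ∩ del = {}  (empty — regression defined)
  G \ add = {in(p2,t3), truck_at(t2,depot), truck_at(t3,hub)} \ {truck_at(t2,depot)} = {in(p2,t3), truck_at(t3,hub)}
  ∪ pre   = {in(p2,t3), truck_at(t3,hub)} ∪ {truck_at(t2,whs1)}
          = {in(p2,t3), truck_at(t2,whs1), truck_at(t3,hub)}

== RESULT ==
["in(p2,t3)", "truck_at(t2,whs1)", "truck_at(t3,hub)"]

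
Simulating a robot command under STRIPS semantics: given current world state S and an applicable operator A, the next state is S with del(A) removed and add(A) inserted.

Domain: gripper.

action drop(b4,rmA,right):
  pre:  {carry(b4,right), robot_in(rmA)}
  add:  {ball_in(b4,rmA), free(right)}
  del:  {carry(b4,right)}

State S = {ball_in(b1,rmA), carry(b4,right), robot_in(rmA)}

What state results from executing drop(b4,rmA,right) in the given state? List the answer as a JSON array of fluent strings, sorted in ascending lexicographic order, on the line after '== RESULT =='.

Compute (S \ del) ∪ add:
  pre ⊆ S: {carry(b4,right), robot_in(rmA)} ⊆ S  — applicable
  S \ del = {ball_in(b1,rmA), robot_in(rmA)}
  ∪ add   = {ball_in(b1,rmA), ball_in(b4,rmA), free(right), robot_in(rmA)}

== RESULT ==
["ball_in(b1,rmA)", "ball_in(b4,rmA)", "free(right)", "robot_in(rmA)"]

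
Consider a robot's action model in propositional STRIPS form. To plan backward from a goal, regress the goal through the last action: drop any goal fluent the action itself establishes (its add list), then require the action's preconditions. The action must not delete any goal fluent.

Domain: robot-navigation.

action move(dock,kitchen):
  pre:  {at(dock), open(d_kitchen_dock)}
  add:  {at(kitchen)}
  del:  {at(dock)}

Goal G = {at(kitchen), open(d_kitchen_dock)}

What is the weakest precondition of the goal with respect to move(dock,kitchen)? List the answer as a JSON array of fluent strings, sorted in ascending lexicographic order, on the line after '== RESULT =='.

Compute (G \ add) ∪ pre:
  G ∩ del = {}  (empty — regression defined)
  G \ add = {at(kitchen), open(d_kitchen_dock)} \ {at(kitchen)} = {open(d_kitchen_dock)}
  ∪ pre   = {open(d_kitchen_dock)} ∪ {at(dock), open(d_kitchen_dock)}
          = {at(dock), open(d_kitchen_dock)}

== RESULT ==
["at(dock)", "open(d_kitchen_dock)"]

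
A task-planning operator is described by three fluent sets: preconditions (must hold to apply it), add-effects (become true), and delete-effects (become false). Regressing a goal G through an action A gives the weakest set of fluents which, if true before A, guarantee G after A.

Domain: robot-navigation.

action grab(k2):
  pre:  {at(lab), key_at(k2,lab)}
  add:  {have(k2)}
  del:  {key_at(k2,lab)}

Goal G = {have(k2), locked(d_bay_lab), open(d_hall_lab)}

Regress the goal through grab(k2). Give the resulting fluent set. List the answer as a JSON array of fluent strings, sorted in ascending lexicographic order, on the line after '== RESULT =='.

Compute (G \ add) ∪ pre:
  G ∩ del = {}  (empty — regression defined)
  G \ add = {have(k2), locked(d_bay_lab), open(d_hall_lab)} \ {have(k2)} = {locked(d_bay_lab), open(d_hall_lab)}
  ∪ pre   = {locked(d_bay_lab), open(d_hall_lab)} ∪ {at(lab), key_at(k2,lab)}
          = {at(lab), key_at(k2,lab), locked(d_bay_lab), open(d_hall_lab)}

== RESULT ==
["at(lab)", "key_at(k2,lab)", "locked(d_bay_lab)", "open(d_hall_lab)"]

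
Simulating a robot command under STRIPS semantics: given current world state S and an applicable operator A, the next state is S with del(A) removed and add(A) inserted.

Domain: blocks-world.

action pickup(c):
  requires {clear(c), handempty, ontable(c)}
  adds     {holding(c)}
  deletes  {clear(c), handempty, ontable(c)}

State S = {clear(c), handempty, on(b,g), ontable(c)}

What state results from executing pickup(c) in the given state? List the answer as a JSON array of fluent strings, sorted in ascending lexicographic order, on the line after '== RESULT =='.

Progress:
  pre ⊆ S: {clear(c), handempty, ontable(c)} ⊆ S  — applicable
  S \ del = {on(b,g)}
  ∪ add   = {holding(c), on(b,g)}

== RESULT ==
["holding(c)", "on(b,g)"]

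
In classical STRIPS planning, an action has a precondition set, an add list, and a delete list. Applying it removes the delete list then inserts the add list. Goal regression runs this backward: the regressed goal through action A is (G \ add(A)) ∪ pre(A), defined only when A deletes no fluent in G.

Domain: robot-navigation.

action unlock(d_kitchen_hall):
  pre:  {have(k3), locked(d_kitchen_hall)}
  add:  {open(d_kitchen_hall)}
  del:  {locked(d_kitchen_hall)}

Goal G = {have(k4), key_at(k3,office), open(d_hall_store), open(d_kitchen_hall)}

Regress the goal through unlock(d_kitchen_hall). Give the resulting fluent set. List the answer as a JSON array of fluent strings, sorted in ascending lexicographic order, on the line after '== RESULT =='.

Compute (G \ add) ∪ pre:
  G ∩ del = {}  (empty — regression defined)
  G \ add = {have(k4), key_at(k3,office), open(d_hall_store), open(d_kitchen_hall)} \ {open(d_kitchen_hall)} = {have(k4), key_at(k3,office), open(d_hall_store)}
  ∪ pre   = {have(k4), key_at(k3,office), open(d_hall_store)} ∪ {have(k3), locked(d_kitchen_hall)}
          = {have(k3), have(k4), key_at(k3,office), locked(d_kitchen_hall), open(d_hall_store)}

== RESULT ==
["have(k3)", "have(k4)", "key_at(k3,office)", "locked(d_kitchen_hall)", "open(d_hall_store)"]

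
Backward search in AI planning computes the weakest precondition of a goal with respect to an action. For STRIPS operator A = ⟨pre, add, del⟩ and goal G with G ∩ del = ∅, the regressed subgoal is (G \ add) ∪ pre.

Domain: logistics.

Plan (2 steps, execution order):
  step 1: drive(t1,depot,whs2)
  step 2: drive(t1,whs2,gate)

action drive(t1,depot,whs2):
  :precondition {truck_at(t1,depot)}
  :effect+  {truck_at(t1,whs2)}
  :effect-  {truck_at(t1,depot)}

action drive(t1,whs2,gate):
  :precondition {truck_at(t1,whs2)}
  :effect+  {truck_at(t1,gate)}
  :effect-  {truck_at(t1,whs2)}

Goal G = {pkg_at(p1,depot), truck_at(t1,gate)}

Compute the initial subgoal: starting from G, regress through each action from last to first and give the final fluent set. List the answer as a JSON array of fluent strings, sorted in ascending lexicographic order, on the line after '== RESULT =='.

Regress step by step:
  through step 2 (drive(t1,whs2,gate)): drop {truck_at(t1,gate)}, keep {pkg_at(p1,depot)}, require {truck_at(t1,whs2)}
    → {pkg_at(p1,depot), truck_at(t1,whs2)}
  through step 1 (drive(t1,depot,whs2)): drop {truck_at(t1,whs2)}, keep {pkg_at(p1,depot)}, require {truck_at(t1,depot)}
    → {pkg_at(p1,depot), truck_at(t1,depot)}

== RESULT ==
["pkg_at(p1,depot)", "truck_at(t1,depot)"]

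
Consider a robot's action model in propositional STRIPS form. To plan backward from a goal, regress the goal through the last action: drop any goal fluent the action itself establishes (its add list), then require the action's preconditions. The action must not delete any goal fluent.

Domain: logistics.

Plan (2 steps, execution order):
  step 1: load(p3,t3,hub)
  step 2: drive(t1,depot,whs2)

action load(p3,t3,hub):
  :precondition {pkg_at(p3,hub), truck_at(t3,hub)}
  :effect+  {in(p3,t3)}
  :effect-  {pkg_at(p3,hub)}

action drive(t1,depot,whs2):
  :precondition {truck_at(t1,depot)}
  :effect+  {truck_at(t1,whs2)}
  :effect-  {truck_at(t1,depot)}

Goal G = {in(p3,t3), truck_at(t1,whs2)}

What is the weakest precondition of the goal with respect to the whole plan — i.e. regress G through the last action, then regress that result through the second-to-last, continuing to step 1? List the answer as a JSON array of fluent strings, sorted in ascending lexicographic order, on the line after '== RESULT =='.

Regress step by step:
  through step 2 (drive(t1,depot,whs2)): drop {truck_at(t1,whs2)}, keep {in(p3,t3)}, require {truck_at(t1,depot)}
    → {in(p3,t3), truck_at(t1,depot)}
  through step 1 (load(p3,t3,hub)): drop {in(p3,t3)}, keep {truck_at(t1,depot)}, require {pkg_at(p3,hub), truck_at(t3,hub)}
    → {pkg_at(p3,hub), truck_at(t1,depot), truck_at(t3,hub)}

== RESULT ==
["pkg_at(p3,hub)", "truck_at(t1,depot)", "truck_at(t3,hub)"]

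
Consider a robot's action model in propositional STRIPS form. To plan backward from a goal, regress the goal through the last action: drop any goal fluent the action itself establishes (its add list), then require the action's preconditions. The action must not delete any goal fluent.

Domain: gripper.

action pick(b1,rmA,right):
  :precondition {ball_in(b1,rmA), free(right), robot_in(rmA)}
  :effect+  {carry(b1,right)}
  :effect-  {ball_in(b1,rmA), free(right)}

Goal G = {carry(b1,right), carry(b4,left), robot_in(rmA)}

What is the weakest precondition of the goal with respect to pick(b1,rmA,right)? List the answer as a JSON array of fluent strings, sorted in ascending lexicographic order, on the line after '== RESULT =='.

Regress:
  G ∩ del = {}  (empty — regression defined)
  G \ add = {carry(b1,right), carry(b4,left), robot_in(rmA)} \ {carry(b1,right)} = {carry(b4,left), robot_in(rmA)}
  ∪ pre   = {carry(b4,left), robot_in(rmA)} ∪ {ball_in(b1,rmA), free(right), robot_in(rmA)}
          = {ball_in(b1,rmA), carry(b4,left), free(right), robot_in(rmA)}

== RESULT ==
["ball_in(b1,rmA)", "carry(b4,left)", "free(right)", "robot_in(rmA)"]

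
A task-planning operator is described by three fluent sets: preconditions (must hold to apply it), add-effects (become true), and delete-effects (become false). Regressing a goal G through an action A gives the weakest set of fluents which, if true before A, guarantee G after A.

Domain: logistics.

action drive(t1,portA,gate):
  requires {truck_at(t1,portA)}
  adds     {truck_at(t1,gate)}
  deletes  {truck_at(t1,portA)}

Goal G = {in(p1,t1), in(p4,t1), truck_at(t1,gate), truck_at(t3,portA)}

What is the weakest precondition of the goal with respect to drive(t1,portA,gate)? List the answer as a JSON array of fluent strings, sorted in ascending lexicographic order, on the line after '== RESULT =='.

Compute (G \ add) ∪ pre:
  G ∩ del = {}  (empty — regression defined)
  G \ add = {in(p1,t1), in(p4,t1), truck_at(t1,gate), truck_at(t3,portA)} \ {truck_at(t1,gate)} = {in(p1,t1), in(p4,t1), truck_at(t3,portA)}
  ∪ pre   = {in(p1,t1), in(p4,t1), truck_at(t3,portA)} ∪ {truck_at(t1,portA)}
          = {in(p1,t1), in(p4,t1), truck_at(t1,portA), truck_at(t3,portA)}

== RESULT ==
["in(p1,t1)", "in(p4,t1)", "truck_at(t1,portA)", "truck_at(t3,portA)"]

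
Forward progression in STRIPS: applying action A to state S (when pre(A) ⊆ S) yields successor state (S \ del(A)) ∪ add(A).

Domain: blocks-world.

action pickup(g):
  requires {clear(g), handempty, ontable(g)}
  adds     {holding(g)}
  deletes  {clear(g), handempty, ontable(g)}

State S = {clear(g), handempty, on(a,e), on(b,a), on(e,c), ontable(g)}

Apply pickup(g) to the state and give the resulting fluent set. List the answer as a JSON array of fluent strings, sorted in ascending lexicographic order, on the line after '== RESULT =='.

Compute (S \ del) ∪ add:
  pre ⊆ S: {clear(g), handempty, ontable(g)} ⊆ S  — applicable
  S \ del = {on(a,e), on(b,a), on(e,c)}
  ∪ add   = {holding(g), on(a,e), on(b,a), on(e,c)}

== RESULT ==
["holding(g)", "on(a,e)", "on(b,a)", "on(e,c)"]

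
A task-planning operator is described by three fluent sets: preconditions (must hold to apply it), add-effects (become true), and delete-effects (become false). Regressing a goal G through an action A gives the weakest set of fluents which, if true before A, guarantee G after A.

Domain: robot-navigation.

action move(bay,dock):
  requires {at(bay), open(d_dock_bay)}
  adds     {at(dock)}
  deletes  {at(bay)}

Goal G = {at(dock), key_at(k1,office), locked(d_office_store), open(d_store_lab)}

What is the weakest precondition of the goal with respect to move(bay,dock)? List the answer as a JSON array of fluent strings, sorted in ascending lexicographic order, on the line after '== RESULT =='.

Regress:
  G ∩ del = {}  (empty — regression defined)
  G \ add = {at(dock), key_at(k1,office), locked(d_office_store), open(d_store_lab)} \ {at(dock)} = {key_at(k1,office), locked(d_office_store), open(d_store_lab)}
  ∪ pre   = {key_at(k1,office), locked(d_office_store), open(d_store_lab)} ∪ {at(bay), open(d_dock_bay)}
          = {at(bay), key_at(k1,office), locked(d_office_store), open(d_dock_bay), open(d_store_lab)}

== RESULT ==
["at(bay)", "key_at(k1,office)", "locked(d_office_store)", "open(d_dock_bay)", "open(d_store_lab)"]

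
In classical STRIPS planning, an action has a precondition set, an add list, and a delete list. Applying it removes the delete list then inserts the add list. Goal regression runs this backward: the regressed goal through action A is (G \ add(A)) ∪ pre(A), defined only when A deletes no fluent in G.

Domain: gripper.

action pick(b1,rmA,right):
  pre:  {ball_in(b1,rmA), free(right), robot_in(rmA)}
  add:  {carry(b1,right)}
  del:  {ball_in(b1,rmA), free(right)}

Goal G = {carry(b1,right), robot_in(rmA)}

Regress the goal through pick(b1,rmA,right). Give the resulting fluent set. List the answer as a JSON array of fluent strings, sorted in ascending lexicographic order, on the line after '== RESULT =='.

Compute (G \ add) ∪ pre:
  G ∩ del = {}  (empty — regression defined)
  G \ add = {carry(b1,right), robot_in(rmA)} \ {carry(b1,right)} = {robot_in(rmA)}
  ∪ pre   = {robot_in(rmA)} ∪ {ball_in(b1,rmA), free(right), robot_in(rmA)}
          = {ball_in(b1,rmA), free(right), robot_in(rmA)}

== RESULT ==
["ball_in(b1,rmA)", "free(right)", "robot_in(rmA)"]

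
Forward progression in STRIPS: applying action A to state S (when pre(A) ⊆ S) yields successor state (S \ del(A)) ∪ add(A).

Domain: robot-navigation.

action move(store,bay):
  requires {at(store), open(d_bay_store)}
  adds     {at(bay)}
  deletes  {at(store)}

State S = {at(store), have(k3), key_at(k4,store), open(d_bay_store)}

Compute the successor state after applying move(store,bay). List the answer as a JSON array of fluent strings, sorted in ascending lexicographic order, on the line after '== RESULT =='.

Compute (S \ del) ∪ add:
  pre ⊆ S: {at(store), open(d_bay_store)} ⊆ S  — applicable
  S \ del = {have(k3), key_at(k4,store), open(d_bay_store)}
  ∪ add   = {at(bay), have(k3), key_at(k4,store), open(d_bay_store)}

== RESULT ==
["at(bay)", "have(k3)", "key_at(k4,store)", "open(d_bay_store)"]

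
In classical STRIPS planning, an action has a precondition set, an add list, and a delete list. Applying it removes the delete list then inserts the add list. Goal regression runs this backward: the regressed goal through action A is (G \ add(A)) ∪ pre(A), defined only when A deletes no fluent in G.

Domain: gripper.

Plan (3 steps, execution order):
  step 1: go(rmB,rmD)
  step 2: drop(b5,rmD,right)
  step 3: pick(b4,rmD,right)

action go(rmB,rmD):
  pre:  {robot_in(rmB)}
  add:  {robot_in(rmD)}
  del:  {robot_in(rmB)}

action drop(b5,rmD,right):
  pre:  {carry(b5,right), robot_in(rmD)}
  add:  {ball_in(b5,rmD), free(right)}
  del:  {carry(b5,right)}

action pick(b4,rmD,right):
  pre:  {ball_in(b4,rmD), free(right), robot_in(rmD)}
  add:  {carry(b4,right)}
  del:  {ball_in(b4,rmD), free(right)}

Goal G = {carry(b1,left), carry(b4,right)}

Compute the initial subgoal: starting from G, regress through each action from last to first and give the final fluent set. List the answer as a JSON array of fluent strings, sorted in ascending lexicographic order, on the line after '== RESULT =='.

Work backward from the goal:
  through step 3 (pick(b4,rmD,right)): drop {carry(b4,right)}, keep {carry(b1,left)}, require {ball_in(b4,rmD), free(right), robot_in(rmD)}
    → {ball_in(b4,rmD), carry(b1,left), free(right), robot_in(rmD)}
  through step 2 (drop(b5,rmD,right)): drop {free(right)}, keep {ball_in(b4,rmD), carry(b1,left), robot_in(rmD)}, require {carry(b5,right), robot_in(rmD)}
    → {ball_in(b4,rmD), carry(b1,left), carry(b5,right), robot_in(rmD)}
  through step 1 (go(rmB,rmD)): drop {robot_in(rmD)}, keep {ball_in(b4,rmD), carry(b1,left), carry(b5,right)}, require {robot_in(rmB)}
    → {ball_in(b4,rmD), carry(b1,left), carry(b5,right), robot_in(rmB)}

== RESULT ==
["ball_in(b4,rmD)", "carry(b1,left)", "carry(b5,right)", "robot_in(rmB)"]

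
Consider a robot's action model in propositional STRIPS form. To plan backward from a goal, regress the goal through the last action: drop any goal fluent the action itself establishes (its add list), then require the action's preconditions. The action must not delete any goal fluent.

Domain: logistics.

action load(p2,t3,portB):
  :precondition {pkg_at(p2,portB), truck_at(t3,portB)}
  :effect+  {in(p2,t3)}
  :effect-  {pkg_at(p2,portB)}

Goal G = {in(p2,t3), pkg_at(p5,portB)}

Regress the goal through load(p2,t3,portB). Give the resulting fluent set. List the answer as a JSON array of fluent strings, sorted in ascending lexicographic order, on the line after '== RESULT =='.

Regress:
  G ∩ del = {}  (empty — regression defined)
  G \ add = {in(p2,t3), pkg_at(p5,portB)} \ {in(p2,t3)} = {pkg_at(p5,portB)}
  ∪ pre   = {pkg_at(p5,portB)} ∪ {pkg_at(p2,portB), truck_at(t3,portB)}
          = {pkg_at(p2,portB), pkg_at(p5,portB), truck_at(t3,portB)}

== RESULT ==
["pkg_at(p2,portB)", "pkg_at(p5,portB)", "truck_at(t3,portB)"]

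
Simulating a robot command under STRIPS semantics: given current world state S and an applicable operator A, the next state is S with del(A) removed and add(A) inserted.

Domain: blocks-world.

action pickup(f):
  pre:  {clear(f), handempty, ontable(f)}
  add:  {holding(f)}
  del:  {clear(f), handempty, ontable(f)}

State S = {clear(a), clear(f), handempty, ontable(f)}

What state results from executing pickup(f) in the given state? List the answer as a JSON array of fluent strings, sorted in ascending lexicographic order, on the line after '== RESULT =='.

Progress:
  pre ⊆ S: {clear(f), handempty, ontable(f)} ⊆ S  — applicable
  S \ del = {clear(a)}
  ∪ add   = {clear(a), holding(f)}

== RESULT ==
["clear(a)", "holding(f)"]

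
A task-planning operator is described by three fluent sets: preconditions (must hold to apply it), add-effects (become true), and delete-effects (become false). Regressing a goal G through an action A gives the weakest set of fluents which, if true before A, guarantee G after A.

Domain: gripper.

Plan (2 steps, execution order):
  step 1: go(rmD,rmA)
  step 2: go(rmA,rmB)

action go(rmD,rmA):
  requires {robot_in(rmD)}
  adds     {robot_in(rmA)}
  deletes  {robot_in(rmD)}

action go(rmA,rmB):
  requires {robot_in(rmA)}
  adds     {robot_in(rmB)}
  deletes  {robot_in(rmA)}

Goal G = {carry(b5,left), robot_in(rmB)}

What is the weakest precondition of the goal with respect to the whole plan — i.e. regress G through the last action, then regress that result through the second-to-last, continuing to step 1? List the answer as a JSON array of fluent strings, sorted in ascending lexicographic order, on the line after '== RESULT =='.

Regress step by step:
  through step 2 (go(rmA,rmB)): drop {robot_in(rmB)}, keep {carry(b5,left)}, require {robot_in(rmA)}
    → {carry(b5,left), robot_in(rmA)}
  through step 1 (go(rmD,rmA)): drop {robot_in(rmA)}, keep {carry(b5,left)}, require {robot_in(rmD)}
    → {carry(b5,left), robot_in(rmD)}

== RESULT ==
["carry(b5,left)", "robot_in(rmD)"]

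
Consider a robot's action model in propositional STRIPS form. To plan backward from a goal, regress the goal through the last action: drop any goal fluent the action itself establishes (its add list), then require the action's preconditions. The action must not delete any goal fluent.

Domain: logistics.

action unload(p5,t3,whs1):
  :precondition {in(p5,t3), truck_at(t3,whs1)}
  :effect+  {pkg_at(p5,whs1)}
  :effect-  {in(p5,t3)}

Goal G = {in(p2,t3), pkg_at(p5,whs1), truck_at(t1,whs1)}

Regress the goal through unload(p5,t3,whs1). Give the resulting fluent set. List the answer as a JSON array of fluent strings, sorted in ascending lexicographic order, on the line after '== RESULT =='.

Compute (G \ add) ∪ pre:
  G ∩ del = {}  (empty — regression defined)
  G \ add = {in(p2,t3), pkg_at(p5,whs1), truck_at(t1,whs1)} \ {pkg_at(p5,whs1)} = {in(p2,t3), truck_at(t1,whs1)}
  ∪ pre   = {in(p2,t3), truck_at(t1,whs1)} ∪ {in(p5,t3), truck_at(t3,whs1)}
          = {in(p2,t3), in(p5,t3), truck_at(t1,whs1), truck_at(t3,whs1)}

== RESULT ==
["in(p2,t3)", "in(p5,t3)", "truck_at(t1,whs1)", "truck_at(t3,whs1)"]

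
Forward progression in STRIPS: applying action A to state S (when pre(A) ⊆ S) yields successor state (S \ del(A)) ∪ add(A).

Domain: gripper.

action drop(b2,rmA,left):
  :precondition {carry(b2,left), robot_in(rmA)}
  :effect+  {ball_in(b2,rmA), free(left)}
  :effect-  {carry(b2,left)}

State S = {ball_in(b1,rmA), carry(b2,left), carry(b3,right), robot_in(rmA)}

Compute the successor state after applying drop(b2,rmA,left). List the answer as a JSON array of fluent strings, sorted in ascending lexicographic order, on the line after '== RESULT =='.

Progress:
  pre ⊆ S: {carry(b2,left), robot_in(rmA)} ⊆ S  — applicable
  S \ del = {ball_in(b1,rmA), carry(b3,right), robot_in(rmA)}
  ∪ add   = {ball_in(b1,rmA), ball_in(b2,rmA), carry(b3,right), free(left), robot_in(rmA)}

== RESULT ==
["ball_in(b1,rmA)", "ball_in(b2,rmA)", "carry(b3,right)", "free(left)", "robot_in(rmA)"]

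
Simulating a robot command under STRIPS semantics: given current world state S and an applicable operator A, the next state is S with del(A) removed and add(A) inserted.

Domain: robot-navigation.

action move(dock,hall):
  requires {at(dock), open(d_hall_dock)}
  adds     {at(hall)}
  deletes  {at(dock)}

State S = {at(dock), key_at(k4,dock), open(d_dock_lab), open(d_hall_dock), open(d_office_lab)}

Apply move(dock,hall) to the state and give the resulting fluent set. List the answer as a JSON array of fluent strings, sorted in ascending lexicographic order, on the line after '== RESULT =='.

Compute (S \ del) ∪ add:
  pre ⊆ S: {at(dock), open(d_hall_dock)} ⊆ S  — applicable
  S \ del = {key_at(k4,dock), open(d_dock_lab), open(d_hall_dock), open(d_office_lab)}
  ∪ add   = {at(hall), key_at(k4,dock), open(d_dock_lab), open(d_hall_dock), open(d_office_lab)}

== RESULT ==
["at(hall)", "key_at(k4,dock)", "open(d_dock_lab)", "open(d_hall_dock)", "open(d_office_lab)"]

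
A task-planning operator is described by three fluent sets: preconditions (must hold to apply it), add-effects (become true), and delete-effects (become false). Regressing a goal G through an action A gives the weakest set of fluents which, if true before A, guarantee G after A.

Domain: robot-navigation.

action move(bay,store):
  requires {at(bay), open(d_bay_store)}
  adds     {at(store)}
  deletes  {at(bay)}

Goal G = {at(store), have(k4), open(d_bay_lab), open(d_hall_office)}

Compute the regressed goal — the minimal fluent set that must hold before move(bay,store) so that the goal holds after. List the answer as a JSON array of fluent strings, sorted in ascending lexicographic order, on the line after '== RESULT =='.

Compute (G \ add) ∪ pre:
  G ∩ del = {}  (empty — regression defined)
  G \ add = {at(store), have(k4), open(d_bay_lab), open(d_hall_office)} \ {at(store)} = {have(k4), open(d_bay_lab), open(d_hall_office)}
  ∪ pre   = {have(k4), open(d_bay_lab), open(d_hall_office)} ∪ {at(bay), open(d_bay_store)}
          = {at(bay), have(k4), open(d_bay_lab), open(d_bay_store), open(d_hall_office)}

== RESULT ==
["at(bay)", "have(k4)", "open(d_bay_lab)", "open(d_bay_store)", "open(d_hall_office)"]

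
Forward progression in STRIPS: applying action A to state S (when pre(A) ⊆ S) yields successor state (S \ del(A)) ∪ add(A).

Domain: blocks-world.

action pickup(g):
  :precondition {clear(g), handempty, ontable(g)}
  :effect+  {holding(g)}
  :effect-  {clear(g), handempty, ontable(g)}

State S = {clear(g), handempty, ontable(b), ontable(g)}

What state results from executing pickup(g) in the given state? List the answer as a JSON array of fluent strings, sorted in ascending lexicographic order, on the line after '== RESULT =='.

Compute (S \ del) ∪ add:
  pre ⊆ S: {clear(g), handempty, ontable(g)} ⊆ S  — applicable
  S \ del = {ontable(b)}
  ∪ add   = {holding(g), ontable(b)}

== RESULT ==
["holding(g)", "ontable(b)"]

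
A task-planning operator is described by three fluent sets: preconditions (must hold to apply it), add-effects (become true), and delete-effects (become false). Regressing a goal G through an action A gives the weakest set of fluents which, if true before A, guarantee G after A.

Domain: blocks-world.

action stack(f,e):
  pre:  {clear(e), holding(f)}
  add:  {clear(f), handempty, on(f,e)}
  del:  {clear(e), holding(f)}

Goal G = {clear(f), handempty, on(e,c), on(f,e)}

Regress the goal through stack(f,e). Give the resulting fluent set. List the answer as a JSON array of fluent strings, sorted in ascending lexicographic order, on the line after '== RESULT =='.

Regress:
  G ∩ del = {}  (empty — regression defined)
  G \ add = {clear(f), handempty, on(e,c), on(f,e)} \ {clear(f), handempty, on(f,e)} = {on(e,c)}
  ∪ pre   = {on(e,c)} ∪ {clear(e), holding(f)}
          = {clear(e), holding(f), on(e,c)}

== RESULT ==
["clear(e)", "holding(f)", "on(e,c)"]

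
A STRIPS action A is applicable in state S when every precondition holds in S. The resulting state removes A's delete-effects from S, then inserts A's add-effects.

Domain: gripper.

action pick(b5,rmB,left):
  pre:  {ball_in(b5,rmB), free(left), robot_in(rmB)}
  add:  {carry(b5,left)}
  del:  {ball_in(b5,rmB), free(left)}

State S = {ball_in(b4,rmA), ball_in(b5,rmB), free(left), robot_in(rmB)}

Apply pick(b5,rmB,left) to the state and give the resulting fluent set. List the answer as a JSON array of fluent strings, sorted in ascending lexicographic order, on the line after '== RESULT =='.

Compute (S \ del) ∪ add:
  pre ⊆ S: {ball_in(b5,rmB), free(left), robot_in(rmB)} ⊆ S  — applicable
  S \ del = {ball_in(b4,rmA), robot_in(rmB)}
  ∪ add   = {ball_in(b4,rmA), carry(b5,left), robot_in(rmB)}

== RESULT ==
["ball_in(b4,rmA)", "carry(b5,left)", "robot_in(rmB)"]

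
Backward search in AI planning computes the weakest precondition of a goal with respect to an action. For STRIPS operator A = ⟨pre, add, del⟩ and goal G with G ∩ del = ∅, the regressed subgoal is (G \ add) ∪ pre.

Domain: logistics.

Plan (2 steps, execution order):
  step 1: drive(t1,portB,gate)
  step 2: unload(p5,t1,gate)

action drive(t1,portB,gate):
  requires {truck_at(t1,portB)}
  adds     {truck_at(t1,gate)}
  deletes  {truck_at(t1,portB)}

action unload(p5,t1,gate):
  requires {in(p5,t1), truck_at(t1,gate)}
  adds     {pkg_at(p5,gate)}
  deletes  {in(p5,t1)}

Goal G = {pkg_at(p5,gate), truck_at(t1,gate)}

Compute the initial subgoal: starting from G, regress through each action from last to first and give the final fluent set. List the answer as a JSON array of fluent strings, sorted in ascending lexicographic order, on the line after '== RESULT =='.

Regress step by step:
  through step 2 (unload(p5,t1,gate)): drop {pkg_at(p5,gate)}, keep {truck_at(t1,gate)}, require {in(p5,t1), truck_at(t1,gate)}
    → {in(p5,t1), truck_at(t1,gate)}
  through step 1 (drive(t1,portB,gate)): drop {truck_at(t1,gate)}, keep {in(p5,t1)}, require {truck_at(t1,portB)}
    → {in(p5,t1), truck_at(t1,portB)}

== RESULT ==
["in(p5,t1)", "truck_at(t1,portB)"]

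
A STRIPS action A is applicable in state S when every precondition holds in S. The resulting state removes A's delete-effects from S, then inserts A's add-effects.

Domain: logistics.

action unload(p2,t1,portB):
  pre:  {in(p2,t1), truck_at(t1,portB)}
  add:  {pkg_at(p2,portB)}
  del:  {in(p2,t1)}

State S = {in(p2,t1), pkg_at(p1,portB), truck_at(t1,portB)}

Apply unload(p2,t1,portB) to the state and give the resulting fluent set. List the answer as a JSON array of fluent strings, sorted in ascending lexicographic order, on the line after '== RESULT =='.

Progress:
  pre ⊆ S: {in(p2,t1), truck_at(t1,portB)} ⊆ S  — applicable
  S \ del = {pkg_at(p1,portB), truck_at(t1,portB)}
  ∪ add   = {pkg_at(p1,portB), pkg_at(p2,portB), truck_at(t1,portB)}

== RESULT ==
["pkg_at(p1,portB)", "pkg_at(p2,portB)", "truck_at(t1,portB)"]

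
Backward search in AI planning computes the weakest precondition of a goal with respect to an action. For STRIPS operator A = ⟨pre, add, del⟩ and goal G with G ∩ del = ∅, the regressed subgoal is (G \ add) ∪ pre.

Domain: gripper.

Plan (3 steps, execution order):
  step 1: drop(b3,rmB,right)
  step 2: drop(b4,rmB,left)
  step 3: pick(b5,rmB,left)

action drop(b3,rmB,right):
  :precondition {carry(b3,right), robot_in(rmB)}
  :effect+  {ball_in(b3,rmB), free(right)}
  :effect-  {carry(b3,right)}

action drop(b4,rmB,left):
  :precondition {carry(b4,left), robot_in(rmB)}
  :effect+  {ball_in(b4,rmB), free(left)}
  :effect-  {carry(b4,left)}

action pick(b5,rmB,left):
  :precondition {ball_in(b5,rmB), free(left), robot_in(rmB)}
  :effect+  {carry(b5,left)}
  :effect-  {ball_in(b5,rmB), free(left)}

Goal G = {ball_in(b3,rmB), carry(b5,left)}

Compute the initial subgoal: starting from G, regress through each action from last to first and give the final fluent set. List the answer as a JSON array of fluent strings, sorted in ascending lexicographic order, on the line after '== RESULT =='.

Work backward from the goal:
  through step 3 (pick(b5,rmB,left)): drop {carry(b5,left)}, keep {ball_in(b3,rmB)}, require {ball_in(b5,rmB), free(left), robot_in(rmB)}
    → {ball_in(b3,rmB), ball_in(b5,rmB), free(left), robot_in(rmB)}
  through step 2 (drop(b4,rmB,left)): drop {free(left)}, keep {ball_in(b3,rmB), ball_in(b5,rmB), robot_in(rmB)}, require {carry(b4,left), robot_in(rmB)}
    → {ball_in(b3,rmB), ball_in(b5,rmB), carry(b4,left), robot_in(rmB)}
  through step 1 (drop(b3,rmB,right)): drop {ball_in(b3,rmB)}, keep {ball_in(b5,rmB), carry(b4,left), robot_in(rmB)}, require {carry(b3,right), robot_in(rmB)}
    → {ball_in(b5,rmB), carry(b3,right), carry(b4,left), robot_in(rmB)}

== RESULT ==
["ball_in(b5,rmB)", "carry(b3,right)", "carry(b4,left)", "robot_in(rmB)"]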